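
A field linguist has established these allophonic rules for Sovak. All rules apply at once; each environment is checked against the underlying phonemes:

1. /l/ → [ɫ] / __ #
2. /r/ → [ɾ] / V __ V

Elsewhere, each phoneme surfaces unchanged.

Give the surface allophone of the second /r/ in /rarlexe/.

[r]

/r/ (between /a/ and /l/) fails the environment for rule 2, so it stays [r].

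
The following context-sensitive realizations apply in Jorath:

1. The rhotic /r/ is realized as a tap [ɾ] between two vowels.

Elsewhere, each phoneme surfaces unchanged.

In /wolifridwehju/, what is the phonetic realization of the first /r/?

/r/ (between /f/ and /i/): rule 1 targets it, but not between two vowels → unchanged [r].

[r]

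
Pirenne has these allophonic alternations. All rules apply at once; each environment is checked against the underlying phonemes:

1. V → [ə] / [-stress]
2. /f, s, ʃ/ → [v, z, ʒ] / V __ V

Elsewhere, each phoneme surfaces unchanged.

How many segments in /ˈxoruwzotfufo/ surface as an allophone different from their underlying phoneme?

5

Segments that undergo a rule: /u/ → [ə] (rule 1); /o/ → [ə] (rule 1); /u/ → [ə] (rule 1); /f/ → [v] (rule 2); /o/ → [ə] (rule 1).
All other segments surface unchanged.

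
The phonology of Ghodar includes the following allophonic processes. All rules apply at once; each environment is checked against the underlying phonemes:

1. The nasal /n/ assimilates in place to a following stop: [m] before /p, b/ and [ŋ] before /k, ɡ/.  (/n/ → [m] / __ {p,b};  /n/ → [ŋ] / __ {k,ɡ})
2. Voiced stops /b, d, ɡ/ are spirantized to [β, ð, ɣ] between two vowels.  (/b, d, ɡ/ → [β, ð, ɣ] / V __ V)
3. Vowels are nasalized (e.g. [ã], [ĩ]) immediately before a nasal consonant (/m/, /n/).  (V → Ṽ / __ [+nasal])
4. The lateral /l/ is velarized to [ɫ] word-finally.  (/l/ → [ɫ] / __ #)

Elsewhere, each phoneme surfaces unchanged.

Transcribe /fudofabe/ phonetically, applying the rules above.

[fuðofaβe]

/f/ — not in any rule's target class → [f].
/u/ (between /f/ and /d/) fails the environment for rule 3, so it stays [u].
Rule 2 applies to /d/ (between /u/ and /o/: between two vowels) → [ð].
/o/ (between /d/ and /f/) fails the environment for rule 3, so it stays [o].
/f/ — not in any rule's target class → [f].
/a/ (between /f/ and /b/): rule 3 targets it, but not before a nasal consonant → unchanged [a].
/b/ — between /a/ and /e/, between two vowels — surfaces as [β] (rule 2).
/e/ (word-final) fails the environment for rule 3, so it stays [e].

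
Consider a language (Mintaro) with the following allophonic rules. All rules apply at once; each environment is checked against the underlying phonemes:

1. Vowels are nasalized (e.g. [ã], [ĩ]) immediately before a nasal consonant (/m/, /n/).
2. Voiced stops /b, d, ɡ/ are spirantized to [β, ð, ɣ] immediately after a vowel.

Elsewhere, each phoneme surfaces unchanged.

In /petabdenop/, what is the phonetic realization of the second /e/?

[ẽ]

/e/ (between /d/ and /n/) occurs before a nasal consonant → [ẽ] by rule 1.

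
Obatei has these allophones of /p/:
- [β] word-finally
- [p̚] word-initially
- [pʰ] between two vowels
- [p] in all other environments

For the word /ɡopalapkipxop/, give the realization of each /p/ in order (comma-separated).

Occurrence 1 (position 3): between two vowels → [pʰ].
Occurrence 2 (position 7): no conditioning environment matches → elsewhere allophone [p].
Occurrence 3 (position 10): no conditioning environment matches → elsewhere allophone [p].
Occurrence 4 (position 13): word-finally → [β].

[pʰ], [p], [p], [β]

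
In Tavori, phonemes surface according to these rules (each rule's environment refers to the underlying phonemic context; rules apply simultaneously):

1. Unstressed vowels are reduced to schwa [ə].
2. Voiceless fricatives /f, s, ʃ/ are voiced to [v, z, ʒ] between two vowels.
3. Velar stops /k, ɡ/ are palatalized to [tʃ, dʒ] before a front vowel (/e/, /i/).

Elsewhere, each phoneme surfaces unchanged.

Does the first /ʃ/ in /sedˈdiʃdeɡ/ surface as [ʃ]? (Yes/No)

Yes

/ʃ/ — between /i/ and /d/; rule 2 does not apply here → [ʃ].
The actual realization is [ʃ], which matches [ʃ].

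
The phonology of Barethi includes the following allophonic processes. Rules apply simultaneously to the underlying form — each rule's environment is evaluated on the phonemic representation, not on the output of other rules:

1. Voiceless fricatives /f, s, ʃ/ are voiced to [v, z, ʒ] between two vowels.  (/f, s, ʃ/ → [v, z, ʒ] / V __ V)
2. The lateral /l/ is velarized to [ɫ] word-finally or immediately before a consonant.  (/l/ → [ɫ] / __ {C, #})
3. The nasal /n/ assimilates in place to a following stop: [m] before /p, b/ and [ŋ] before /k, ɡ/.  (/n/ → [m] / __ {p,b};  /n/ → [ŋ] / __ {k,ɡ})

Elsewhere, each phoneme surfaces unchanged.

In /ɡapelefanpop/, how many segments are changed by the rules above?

2

Segments that undergo a rule: /f/ → [v] (rule 1); /n/ → [m] (rule 3).
All other segments surface unchanged.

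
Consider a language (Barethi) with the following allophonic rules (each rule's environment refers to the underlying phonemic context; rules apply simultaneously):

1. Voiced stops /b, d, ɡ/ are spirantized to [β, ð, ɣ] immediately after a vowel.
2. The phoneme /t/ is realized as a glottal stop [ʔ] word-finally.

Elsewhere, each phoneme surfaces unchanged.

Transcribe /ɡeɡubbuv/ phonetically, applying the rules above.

/ɡ/ (word-initial) is in the target of rule 1 but the environment (immediately after a vowel) is not met → [ɡ].
/e/ (between /ɡ/ and /ɡ/) is unaffected → [e].
/ɡ/ — between /e/ and /u/, immediately after a vowel — surfaces as [ɣ] (rule 1).
/u/ (between /ɡ/ and /b/) is unaffected → [u].
/b/ meets the environment for rule 1 (immediately after a vowel) → [β].
/b/ (between /b/ and /u/) is in the target of rule 1 but the environment (immediately after a vowel) is not met → [b].
/u/ stays [u].
/v/ (word-final): no rule targets it → [v].

[ɡeɣuβbuv]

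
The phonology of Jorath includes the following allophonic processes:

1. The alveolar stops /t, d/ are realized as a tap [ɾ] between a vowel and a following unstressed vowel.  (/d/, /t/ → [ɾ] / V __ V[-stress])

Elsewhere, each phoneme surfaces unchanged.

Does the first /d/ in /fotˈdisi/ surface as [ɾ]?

/d/ (between /t/ and /i/) is in the target of rule 1 but the environment (between a vowel and a following unstressed vowel) is not met → [d].
The actual realization is [d], not [ɾ].

No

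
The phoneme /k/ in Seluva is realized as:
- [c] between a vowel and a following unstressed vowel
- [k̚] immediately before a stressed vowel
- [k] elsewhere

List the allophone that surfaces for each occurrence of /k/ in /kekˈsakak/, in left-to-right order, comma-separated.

[k], [k], [c], [k]

Occurrence 1 (position 1): no conditioning environment matches → elsewhere allophone [k].
Occurrence 2 (position 3): no conditioning environment matches → elsewhere allophone [k].
Occurrence 3 (position 6): between a vowel and a following unstressed vowel → [c].
Occurrence 4 (position 8): no conditioning environment matches → elsewhere allophone [k].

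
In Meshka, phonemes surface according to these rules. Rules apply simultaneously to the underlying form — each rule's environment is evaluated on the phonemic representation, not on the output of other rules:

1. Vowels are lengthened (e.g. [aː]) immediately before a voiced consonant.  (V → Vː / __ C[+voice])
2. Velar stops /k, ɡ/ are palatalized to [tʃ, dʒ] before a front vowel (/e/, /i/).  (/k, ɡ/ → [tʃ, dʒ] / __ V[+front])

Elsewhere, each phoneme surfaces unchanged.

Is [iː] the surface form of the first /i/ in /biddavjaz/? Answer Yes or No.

/i/ (between /b/ and /d/): before a voiced consonant, so rule 1 applies → [iː].
The actual realization is [iː], which matches [iː].

Yes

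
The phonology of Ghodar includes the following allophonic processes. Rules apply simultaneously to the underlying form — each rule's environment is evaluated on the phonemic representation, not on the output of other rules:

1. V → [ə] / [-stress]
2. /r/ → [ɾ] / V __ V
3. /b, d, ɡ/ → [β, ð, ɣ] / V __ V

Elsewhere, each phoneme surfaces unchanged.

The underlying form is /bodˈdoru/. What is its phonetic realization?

[bədˈdoɾə]

/b/ — word-initial; rule 3 does not apply here → [b].
/o/ (between /b/ and /d/): in an unstressed syllable, so rule 1 applies → [ə].
/d/ (between /o/ and /d/): rule 3 targets it, but not between two vowels → unchanged [d].
/d/ (between /d/ and /o/) fails the environment for rule 3, so it stays [d].
/o/ (between /d/ and /r/) is in the target of rule 1 but the environment (in an unstressed syllable) is not met → [o].
/r/ meets the environment for rule 2 (between two vowels) → [ɾ].
/u/ (word-final) occurs in an unstressed syllable → [ə] by rule 1.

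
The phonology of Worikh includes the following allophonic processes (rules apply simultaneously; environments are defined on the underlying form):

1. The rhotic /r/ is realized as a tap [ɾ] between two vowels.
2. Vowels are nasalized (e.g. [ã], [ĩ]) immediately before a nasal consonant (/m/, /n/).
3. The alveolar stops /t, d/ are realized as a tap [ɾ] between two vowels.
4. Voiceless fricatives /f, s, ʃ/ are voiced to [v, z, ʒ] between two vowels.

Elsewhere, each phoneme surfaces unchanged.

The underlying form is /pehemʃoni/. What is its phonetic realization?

/p/ stays [p].
/e/ (between /p/ and /h/): rule 2 targets it, but not before a nasal consonant → unchanged [e].
/h/ (between /e/ and /e/): no rule targets it → [h].
/e/ meets the environment for rule 2 (before a nasal consonant) → [ẽ].
/m/ (between /e/ and /ʃ/): no rule targets it → [m].
/ʃ/ — between /m/ and /o/; rule 4 does not apply here → [ʃ].
/o/ (between /ʃ/ and /n/): before a nasal consonant, so rule 2 applies → [õ].
/n/ (between /o/ and /i/) is unaffected → [n].
/i/ (word-final) is in the target of rule 2 but the environment (before a nasal consonant) is not met → [i].

[pehẽmʃõni]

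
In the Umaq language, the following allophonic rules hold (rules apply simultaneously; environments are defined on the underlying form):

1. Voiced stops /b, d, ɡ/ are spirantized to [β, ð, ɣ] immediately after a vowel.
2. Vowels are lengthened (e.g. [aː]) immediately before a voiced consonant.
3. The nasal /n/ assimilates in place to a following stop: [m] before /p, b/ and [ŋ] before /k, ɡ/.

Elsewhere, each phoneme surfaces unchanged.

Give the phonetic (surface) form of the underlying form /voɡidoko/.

/v/ (word-initial) is unaffected → [v].
/o/ meets the environment for rule 2 (before a voiced consonant) → [oː].
/ɡ/ (between /o/ and /i/) occurs immediately after a vowel → [ɣ] by rule 1.
/i/ meets the environment for rule 2 (before a voiced consonant) → [iː].
/d/ meets the environment for rule 1 (immediately after a vowel) → [ð].
/o/ (between /d/ and /k/) is in the target of rule 2 but the environment (before a voiced consonant) is not met → [o].
/k/ stays [k].
/o/ — word-final; rule 2 does not apply here → [o].

[voːɣiːðoko]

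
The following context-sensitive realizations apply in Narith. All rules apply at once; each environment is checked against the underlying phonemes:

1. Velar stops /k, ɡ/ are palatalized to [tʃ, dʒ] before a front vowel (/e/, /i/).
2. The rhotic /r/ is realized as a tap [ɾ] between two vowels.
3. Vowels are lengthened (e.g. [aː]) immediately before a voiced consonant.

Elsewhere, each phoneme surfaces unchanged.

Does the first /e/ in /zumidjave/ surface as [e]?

/e/ (word-final): rule 3 targets it, but not before a voiced consonant → unchanged [e].
The actual realization is [e], which matches [e].

Yes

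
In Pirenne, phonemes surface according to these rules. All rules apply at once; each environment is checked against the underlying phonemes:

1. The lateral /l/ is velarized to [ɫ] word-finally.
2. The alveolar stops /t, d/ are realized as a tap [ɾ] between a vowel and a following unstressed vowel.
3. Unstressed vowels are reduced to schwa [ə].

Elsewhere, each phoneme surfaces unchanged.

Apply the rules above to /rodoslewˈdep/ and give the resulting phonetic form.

[rəɾəsləwˈdep]

/r/ (word-initial) is unaffected → [r].
Rule 3 applies to /o/ (between /r/ and /d/: in an unstressed syllable) → [ə].
/d/ — between /o/ and /o/, between a vowel and a following unstressed vowel — surfaces as [ɾ] (rule 2).
/o/ (between /d/ and /s/) occurs in an unstressed syllable → [ə] by rule 3.
/s/ — not in any rule's target class → [s].
/l/ — between /s/ and /e/; rule 1 does not apply here → [l].
/e/ meets the environment for rule 3 (in an unstressed syllable) → [ə].
/w/ stays [w].
/d/ (between /w/ and /e/): rule 2 targets it, but not between a vowel and a following unstressed vowel → unchanged [d].
/e/ (between /d/ and /p/) fails the environment for rule 3, so it stays [e].
/p/ (word-final) is unaffected → [p].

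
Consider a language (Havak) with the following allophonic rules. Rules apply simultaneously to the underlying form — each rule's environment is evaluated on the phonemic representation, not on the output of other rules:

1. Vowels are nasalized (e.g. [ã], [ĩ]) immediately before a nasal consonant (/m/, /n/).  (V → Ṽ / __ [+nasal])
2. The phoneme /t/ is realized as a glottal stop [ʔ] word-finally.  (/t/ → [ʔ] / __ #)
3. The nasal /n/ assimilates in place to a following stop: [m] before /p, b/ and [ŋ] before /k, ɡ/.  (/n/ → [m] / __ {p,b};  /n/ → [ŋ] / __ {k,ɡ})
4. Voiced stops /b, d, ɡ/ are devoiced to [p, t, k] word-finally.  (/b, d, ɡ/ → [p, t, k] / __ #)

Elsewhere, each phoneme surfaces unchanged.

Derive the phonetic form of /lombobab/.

/l/ — not in any rule's target class → [l].
/o/ meets the environment for rule 1 (before a nasal consonant) → [õ].
/m/ (between /o/ and /b/): no rule targets it → [m].
/b/ — between /m/ and /o/; rule 4 does not apply here → [b].
/o/ — between /b/ and /b/; rule 1 does not apply here → [o].
/b/ (between /o/ and /a/): rule 4 targets it, but not word-finally → unchanged [b].
/a/ — between /b/ and /b/; rule 1 does not apply here → [a].
/b/ — word-final, word-finally — surfaces as [p] (rule 4).

[lõmbobap]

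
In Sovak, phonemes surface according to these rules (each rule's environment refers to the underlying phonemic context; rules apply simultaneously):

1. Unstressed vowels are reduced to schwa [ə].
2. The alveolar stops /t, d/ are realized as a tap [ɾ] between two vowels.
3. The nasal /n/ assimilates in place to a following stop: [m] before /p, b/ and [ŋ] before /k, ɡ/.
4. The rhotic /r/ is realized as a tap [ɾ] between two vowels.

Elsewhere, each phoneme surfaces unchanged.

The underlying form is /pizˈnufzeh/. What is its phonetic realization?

[pəzˈnufzəh]

/p/ (word-initial): no rule targets it → [p].
Rule 1 applies to /i/ (between /p/ and /z/: in an unstressed syllable) → [ə].
/z/ (between /i/ and /n/) is unaffected → [z].
/n/ (between /z/ and /u/): rule 3 targets it, but not before a labial or velar stop → unchanged [n].
/u/ (between /n/ and /f/) fails the environment for rule 1, so it stays [u].
/f/ (between /u/ and /z/): no rule targets it → [f].
/z/ — not in any rule's target class → [z].
/e/ (between /z/ and /h/): in an unstressed syllable, so rule 1 applies → [ə].
/h/ (word-final) is unaffected → [h].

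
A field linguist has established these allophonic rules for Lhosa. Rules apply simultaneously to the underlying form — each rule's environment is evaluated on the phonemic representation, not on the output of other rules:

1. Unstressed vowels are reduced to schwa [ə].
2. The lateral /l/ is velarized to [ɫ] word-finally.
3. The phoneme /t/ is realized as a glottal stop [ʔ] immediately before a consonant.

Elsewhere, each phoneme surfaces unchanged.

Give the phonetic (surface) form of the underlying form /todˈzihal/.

[tədˈzihəɫ]

/t/ — word-initial; rule 3 does not apply here → [t].
/o/ meets the environment for rule 1 (in an unstressed syllable) → [ə].
/d/ stays [d].
/z/ (between /d/ and /i/) is unaffected → [z].
/i/ (between /z/ and /h/) is in the target of rule 1 but the environment (in an unstressed syllable) is not met → [i].
/h/ — not in any rule's target class → [h].
/a/ meets the environment for rule 1 (in an unstressed syllable) → [ə].
/l/ (word-final) occurs word-finally → [ɫ] by rule 2.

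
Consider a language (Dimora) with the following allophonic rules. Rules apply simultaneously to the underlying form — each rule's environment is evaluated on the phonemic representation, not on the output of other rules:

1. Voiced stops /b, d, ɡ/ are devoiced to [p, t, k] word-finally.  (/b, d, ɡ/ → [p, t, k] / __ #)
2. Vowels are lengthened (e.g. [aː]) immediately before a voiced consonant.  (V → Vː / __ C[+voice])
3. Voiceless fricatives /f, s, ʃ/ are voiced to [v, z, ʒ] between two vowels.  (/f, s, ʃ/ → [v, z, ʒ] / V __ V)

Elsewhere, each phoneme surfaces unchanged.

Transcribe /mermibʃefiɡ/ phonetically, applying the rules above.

[meːrmiːbʃeviːk]

/m/ (word-initial) is unaffected → [m].
/e/ (between /m/ and /r/) occurs before a voiced consonant → [eː] by rule 2.
/r/ (between /e/ and /m/) is unaffected → [r].
/m/ stays [m].
/i/ meets the environment for rule 2 (before a voiced consonant) → [iː].
/b/ — between /i/ and /ʃ/; rule 1 does not apply here → [b].
/ʃ/ (between /b/ and /e/) is in the target of rule 3 but the environment (between two vowels) is not met → [ʃ].
/e/ — between /ʃ/ and /f/; rule 2 does not apply here → [e].
/f/ — between /e/ and /i/, between two vowels — surfaces as [v] (rule 3).
/i/ — between /f/ and /ɡ/, before a voiced consonant — surfaces as [iː] (rule 2).
/ɡ/ (word-final): word-finally, so rule 1 applies → [k].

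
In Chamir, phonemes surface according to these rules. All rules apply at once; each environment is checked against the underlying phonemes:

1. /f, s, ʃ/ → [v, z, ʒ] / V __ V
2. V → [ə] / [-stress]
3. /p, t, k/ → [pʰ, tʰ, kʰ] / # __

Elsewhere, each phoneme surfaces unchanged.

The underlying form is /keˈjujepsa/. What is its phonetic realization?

[kʰəˈjujəpsə]

/k/ — word-initial, word-initially — surfaces as [kʰ] (rule 3).
Rule 2 applies to /e/ (between /k/ and /j/: in an unstressed syllable) → [ə].
/j/ (between /e/ and /u/) is unaffected → [j].
/u/ (between /j/ and /j/) fails the environment for rule 2, so it stays [u].
/j/ stays [j].
/e/ meets the environment for rule 2 (in an unstressed syllable) → [ə].
/p/ (between /e/ and /s/) is in the target of rule 3 but the environment (word-initially) is not met → [p].
/s/ (between /p/ and /a/) is in the target of rule 1 but the environment (between two vowels) is not met → [s].
/a/ meets the environment for rule 2 (in an unstressed syllable) → [ə].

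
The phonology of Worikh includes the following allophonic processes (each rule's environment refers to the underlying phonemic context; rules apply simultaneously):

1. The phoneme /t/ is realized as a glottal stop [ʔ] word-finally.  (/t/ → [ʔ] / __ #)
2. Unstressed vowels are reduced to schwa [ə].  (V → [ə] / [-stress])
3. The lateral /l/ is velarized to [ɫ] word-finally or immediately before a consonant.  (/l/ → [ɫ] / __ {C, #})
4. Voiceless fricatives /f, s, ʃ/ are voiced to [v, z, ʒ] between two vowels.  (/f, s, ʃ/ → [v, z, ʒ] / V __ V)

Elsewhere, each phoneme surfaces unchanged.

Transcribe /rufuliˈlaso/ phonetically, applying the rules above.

/r/ (word-initial): no rule targets it → [r].
/u/ meets the environment for rule 2 (in an unstressed syllable) → [ə].
/f/ (between /u/ and /u/) occurs between two vowels → [v] by rule 4.
/u/ (between /f/ and /l/): in an unstressed syllable, so rule 2 applies → [ə].
/l/ (between /u/ and /i/) fails the environment for rule 3, so it stays [l].
Rule 2 applies to /i/ (between /l/ and /l/: in an unstressed syllable) → [ə].
/l/ (between /i/ and /a/) is in the target of rule 3 but the environment (word-finally or immediately before a consonant) is not met → [l].
/a/ (between /l/ and /s/) fails the environment for rule 2, so it stays [a].
Rule 4 applies to /s/ (between /a/ and /o/: between two vowels) → [z].
/o/ (word-final) occurs in an unstressed syllable → [ə] by rule 2.

[rəvələˈlazə]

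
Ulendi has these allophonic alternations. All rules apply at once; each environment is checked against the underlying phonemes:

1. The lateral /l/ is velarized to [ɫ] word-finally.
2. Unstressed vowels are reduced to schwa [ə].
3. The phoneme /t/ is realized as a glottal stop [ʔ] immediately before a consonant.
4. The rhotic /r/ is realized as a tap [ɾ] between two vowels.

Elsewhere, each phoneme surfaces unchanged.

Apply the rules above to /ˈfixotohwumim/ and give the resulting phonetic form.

/i/ — between /f/ and /x/; rule 2 does not apply here → [i].
/o/ meets the environment for rule 2 (in an unstressed syllable) → [ə].
/t/ (between /o/ and /o/) fails the environment for rule 3, so it stays [t].
/o/ (between /t/ and /h/): in an unstressed syllable, so rule 2 applies → [ə].
/u/ meets the environment for rule 2 (in an unstressed syllable) → [ə].
/i/ — between /m/ and /m/, in an unstressed syllable — surfaces as [ə] (rule 2).

[ˈfixətəhwəməm]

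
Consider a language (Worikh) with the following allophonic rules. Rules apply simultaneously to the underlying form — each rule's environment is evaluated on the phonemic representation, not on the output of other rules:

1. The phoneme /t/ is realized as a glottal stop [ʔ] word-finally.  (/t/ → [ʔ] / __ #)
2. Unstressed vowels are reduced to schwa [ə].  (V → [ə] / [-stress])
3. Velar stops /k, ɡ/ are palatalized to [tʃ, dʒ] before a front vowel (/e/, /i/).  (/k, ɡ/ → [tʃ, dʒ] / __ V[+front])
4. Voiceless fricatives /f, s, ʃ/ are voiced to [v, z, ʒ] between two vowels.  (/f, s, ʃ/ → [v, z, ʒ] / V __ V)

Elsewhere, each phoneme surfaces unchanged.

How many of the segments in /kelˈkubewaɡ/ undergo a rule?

Segments that undergo a rule: /k/ → [tʃ] (rule 3); /e/ → [ə] (rule 2); /e/ → [ə] (rule 2); /a/ → [ə] (rule 2).
All other segments surface unchanged.

4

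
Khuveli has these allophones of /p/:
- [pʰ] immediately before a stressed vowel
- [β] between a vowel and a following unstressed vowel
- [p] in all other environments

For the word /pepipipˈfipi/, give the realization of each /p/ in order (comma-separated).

[p], [β], [β], [p], [β]

Occurrence 1 (position 1): no conditioning environment matches → elsewhere allophone [p].
Occurrence 2 (position 3): between a vowel and a following unstressed vowel → [β].
Occurrence 3 (position 5): between a vowel and a following unstressed vowel → [β].
Occurrence 4 (position 7): no conditioning environment matches → elsewhere allophone [p].
Occurrence 5 (position 10): between a vowel and a following unstressed vowel → [β].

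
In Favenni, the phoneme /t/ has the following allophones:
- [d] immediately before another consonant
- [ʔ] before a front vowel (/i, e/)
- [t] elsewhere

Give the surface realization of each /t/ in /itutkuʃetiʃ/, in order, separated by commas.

[t], [d], [ʔ]

Occurrence 1 (position 2): no conditioning environment matches → elsewhere allophone [t].
Occurrence 2 (position 4): immediately before another consonant → [d].
Occurrence 3 (position 9): before a front vowel (/i, e/) → [ʔ].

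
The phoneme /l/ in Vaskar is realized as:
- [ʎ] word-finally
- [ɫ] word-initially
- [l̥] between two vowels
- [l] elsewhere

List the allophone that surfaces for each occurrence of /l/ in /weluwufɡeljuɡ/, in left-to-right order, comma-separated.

Occurrence 1 (position 3): between two vowels → [l̥].
Occurrence 2 (position 10): no conditioning environment matches → elsewhere allophone [l].

[l̥], [l]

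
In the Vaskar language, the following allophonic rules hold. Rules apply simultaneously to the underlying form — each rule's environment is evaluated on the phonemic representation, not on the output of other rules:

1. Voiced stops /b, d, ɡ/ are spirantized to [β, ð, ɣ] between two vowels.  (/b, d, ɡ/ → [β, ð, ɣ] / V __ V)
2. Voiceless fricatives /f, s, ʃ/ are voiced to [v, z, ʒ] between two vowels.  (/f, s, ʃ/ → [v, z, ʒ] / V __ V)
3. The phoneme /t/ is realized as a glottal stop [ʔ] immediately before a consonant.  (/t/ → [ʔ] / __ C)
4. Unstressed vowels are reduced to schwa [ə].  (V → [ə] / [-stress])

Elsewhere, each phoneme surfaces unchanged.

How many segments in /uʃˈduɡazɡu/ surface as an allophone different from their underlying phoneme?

4

Segments that undergo a rule: /u/ → [ə] (rule 4); /ɡ/ → [ɣ] (rule 1); /a/ → [ə] (rule 4); /u/ → [ə] (rule 4).
All other segments surface unchanged.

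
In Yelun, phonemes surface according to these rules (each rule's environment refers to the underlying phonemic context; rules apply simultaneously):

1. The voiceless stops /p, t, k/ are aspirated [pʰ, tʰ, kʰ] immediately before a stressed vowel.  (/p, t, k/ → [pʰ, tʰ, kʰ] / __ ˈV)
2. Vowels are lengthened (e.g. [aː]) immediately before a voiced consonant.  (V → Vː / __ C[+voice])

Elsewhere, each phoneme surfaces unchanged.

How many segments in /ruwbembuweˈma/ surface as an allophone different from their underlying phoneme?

4

Segments that undergo a rule: /u/ → [uː] (rule 2); /e/ → [eː] (rule 2); /u/ → [uː] (rule 2); /e/ → [eː] (rule 2).
All other segments surface unchanged.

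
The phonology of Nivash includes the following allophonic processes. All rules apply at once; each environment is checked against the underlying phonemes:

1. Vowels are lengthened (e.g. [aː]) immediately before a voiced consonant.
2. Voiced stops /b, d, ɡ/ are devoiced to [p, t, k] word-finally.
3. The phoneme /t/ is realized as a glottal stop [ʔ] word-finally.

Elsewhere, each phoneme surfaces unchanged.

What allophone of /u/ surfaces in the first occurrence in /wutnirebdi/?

[u]

/u/ — between /w/ and /t/; rule 1 does not apply here → [u].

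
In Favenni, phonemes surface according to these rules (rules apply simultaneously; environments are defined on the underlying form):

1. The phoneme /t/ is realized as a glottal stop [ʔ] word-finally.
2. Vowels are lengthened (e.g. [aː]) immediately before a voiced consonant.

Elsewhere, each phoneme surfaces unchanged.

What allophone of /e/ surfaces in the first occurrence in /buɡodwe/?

[e]

/e/ (word-final) is in the target of rule 2 but the environment (before a voiced consonant) is not met → [e].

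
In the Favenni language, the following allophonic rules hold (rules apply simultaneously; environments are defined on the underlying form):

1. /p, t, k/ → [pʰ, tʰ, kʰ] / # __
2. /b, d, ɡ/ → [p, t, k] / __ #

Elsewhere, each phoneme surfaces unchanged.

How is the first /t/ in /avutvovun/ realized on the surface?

[t]

/t/ (between /u/ and /v/) is in the target of rule 1 but the environment (word-initially) is not met → [t].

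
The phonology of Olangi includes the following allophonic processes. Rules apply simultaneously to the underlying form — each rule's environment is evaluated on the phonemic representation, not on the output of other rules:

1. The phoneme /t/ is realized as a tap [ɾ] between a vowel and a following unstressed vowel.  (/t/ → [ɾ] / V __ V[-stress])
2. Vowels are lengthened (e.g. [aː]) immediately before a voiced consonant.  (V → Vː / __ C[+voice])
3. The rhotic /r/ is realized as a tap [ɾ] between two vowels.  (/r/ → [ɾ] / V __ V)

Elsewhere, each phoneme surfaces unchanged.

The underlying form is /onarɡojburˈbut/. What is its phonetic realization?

Rule 2 applies to /o/ (word-initial: before a voiced consonant) → [oː].
/n/ — not in any rule's target class → [n].
Rule 2 applies to /a/ (between /n/ and /r/: before a voiced consonant) → [aː].
/r/ (between /a/ and /ɡ/) is in the target of rule 3 but the environment (between two vowels) is not met → [r].
/ɡ/ stays [ɡ].
/o/ meets the environment for rule 2 (before a voiced consonant) → [oː].
/j/ — not in any rule's target class → [j].
/b/ (between /j/ and /u/) is unaffected → [b].
/u/ (between /b/ and /r/) occurs before a voiced consonant → [uː] by rule 2.
/r/ (between /u/ and /b/) is in the target of rule 3 but the environment (between two vowels) is not met → [r].
/b/ (between /r/ and /u/): no rule targets it → [b].
/u/ (between /b/ and /t/) is in the target of rule 2 but the environment (before a voiced consonant) is not met → [u].
/t/ (word-final) fails the environment for rule 1, so it stays [t].

[oːnaːrɡoːjbuːrˈbut]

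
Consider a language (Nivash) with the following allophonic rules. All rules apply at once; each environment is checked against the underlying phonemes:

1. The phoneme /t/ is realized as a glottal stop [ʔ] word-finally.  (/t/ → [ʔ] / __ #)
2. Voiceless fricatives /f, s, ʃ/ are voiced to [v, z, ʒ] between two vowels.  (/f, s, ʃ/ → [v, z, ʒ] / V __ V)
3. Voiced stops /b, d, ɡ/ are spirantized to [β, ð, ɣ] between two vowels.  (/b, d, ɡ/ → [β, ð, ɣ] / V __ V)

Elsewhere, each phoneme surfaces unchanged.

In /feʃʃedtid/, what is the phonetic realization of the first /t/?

[t]

/t/ (between /d/ and /i/) is in the target of rule 1 but the environment (word-finally) is not met → [t].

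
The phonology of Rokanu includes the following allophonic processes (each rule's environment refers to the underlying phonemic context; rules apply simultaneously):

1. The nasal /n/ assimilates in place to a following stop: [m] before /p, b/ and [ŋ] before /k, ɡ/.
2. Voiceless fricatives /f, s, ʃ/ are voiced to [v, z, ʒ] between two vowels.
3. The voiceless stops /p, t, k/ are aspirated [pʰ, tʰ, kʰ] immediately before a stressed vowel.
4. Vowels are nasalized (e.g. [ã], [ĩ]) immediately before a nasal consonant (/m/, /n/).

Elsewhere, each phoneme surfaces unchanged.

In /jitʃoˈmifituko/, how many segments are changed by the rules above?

Segments that undergo a rule: /o/ → [õ] (rule 4); /f/ → [v] (rule 2).
All other segments surface unchanged.

2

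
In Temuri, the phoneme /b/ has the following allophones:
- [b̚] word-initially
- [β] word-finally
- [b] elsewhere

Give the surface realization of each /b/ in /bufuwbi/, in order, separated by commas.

[b̚], [b]

Occurrence 1 (position 1): word-initially → [b̚].
Occurrence 2 (position 6): no conditioning environment matches → elsewhere allophone [b].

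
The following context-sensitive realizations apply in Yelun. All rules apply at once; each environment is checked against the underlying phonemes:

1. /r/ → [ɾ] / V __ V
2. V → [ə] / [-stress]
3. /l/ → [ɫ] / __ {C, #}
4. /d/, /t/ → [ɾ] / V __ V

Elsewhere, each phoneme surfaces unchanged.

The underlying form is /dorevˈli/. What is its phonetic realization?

[dəɾəvˈli]

/d/ (word-initial) fails the environment for rule 4, so it stays [d].
Rule 2 applies to /o/ (between /d/ and /r/: in an unstressed syllable) → [ə].
/r/ — between /o/ and /e/, between two vowels — surfaces as [ɾ] (rule 1).
/e/ meets the environment for rule 2 (in an unstressed syllable) → [ə].
/v/ — not in any rule's target class → [v].
/l/ — between /v/ and /i/; rule 3 does not apply here → [l].
/i/ (word-final) is in the target of rule 2 but the environment (in an unstressed syllable) is not met → [i].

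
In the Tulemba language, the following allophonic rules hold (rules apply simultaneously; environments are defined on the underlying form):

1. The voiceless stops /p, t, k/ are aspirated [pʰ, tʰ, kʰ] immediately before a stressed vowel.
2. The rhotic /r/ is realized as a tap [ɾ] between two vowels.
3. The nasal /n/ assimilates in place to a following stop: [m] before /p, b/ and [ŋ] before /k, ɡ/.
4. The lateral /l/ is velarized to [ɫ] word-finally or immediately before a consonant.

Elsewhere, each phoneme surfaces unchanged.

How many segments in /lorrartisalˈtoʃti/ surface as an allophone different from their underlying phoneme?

Segments that undergo a rule: /l/ → [ɫ] (rule 4); /t/ → [tʰ] (rule 1).
All other segments surface unchanged.

2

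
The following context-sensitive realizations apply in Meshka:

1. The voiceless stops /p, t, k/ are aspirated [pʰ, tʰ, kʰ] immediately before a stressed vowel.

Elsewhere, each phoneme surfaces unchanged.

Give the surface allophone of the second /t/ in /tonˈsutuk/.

/t/ (between /u/ and /u/) is in the target of rule 1 but the environment (immediately before a stressed vowel) is not met → [t].

[t]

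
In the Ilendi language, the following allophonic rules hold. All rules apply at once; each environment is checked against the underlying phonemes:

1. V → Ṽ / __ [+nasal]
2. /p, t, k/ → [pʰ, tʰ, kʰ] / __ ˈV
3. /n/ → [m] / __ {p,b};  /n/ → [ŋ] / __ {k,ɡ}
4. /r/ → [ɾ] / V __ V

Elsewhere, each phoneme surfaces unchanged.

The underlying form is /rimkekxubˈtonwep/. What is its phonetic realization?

/r/ (word-initial) fails the environment for rule 4, so it stays [r].
Rule 1 applies to /i/ (between /r/ and /m/: before a nasal consonant) → [ĩ].
/m/ (between /i/ and /k/) is unaffected → [m].
/k/ (between /m/ and /e/) fails the environment for rule 2, so it stays [k].
/e/ (between /k/ and /k/) is in the target of rule 1 but the environment (before a nasal consonant) is not met → [e].
/k/ (between /e/ and /x/): rule 2 targets it, but not immediately before a stressed vowel → unchanged [k].
/x/ stays [x].
/u/ (between /x/ and /b/) is in the target of rule 1 but the environment (before a nasal consonant) is not met → [u].
/b/ (between /u/ and /t/): no rule targets it → [b].
/t/ meets the environment for rule 2 (immediately before a stressed vowel) → [tʰ].
/o/ — between /t/ and /n/, before a nasal consonant — surfaces as [õ] (rule 1).
/n/ — between /o/ and /w/; rule 3 does not apply here → [n].
/w/ (between /n/ and /e/) is unaffected → [w].
/e/ — between /w/ and /p/; rule 1 does not apply here → [e].
/p/ (word-final) fails the environment for rule 2, so it stays [p].

[rĩmkekxubˈtʰõnwep]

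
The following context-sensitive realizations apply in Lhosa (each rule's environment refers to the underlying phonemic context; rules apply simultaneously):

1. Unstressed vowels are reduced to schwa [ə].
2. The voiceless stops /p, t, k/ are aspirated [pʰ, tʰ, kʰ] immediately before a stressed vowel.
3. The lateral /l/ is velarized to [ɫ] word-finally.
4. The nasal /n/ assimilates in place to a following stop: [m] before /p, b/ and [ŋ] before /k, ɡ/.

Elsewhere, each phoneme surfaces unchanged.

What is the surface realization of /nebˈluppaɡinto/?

/n/ (word-initial) is in the target of rule 4 but the environment (before a labial or velar stop) is not met → [n].
/e/ meets the environment for rule 1 (in an unstressed syllable) → [ə].
/b/ stays [b].
/l/ (between /b/ and /u/) fails the environment for rule 3, so it stays [l].
/u/ (between /l/ and /p/) is in the target of rule 1 but the environment (in an unstressed syllable) is not met → [u].
/p/ — between /u/ and /p/; rule 2 does not apply here → [p].
/p/ (between /p/ and /a/) fails the environment for rule 2, so it stays [p].
/a/ (between /p/ and /ɡ/): in an unstressed syllable, so rule 1 applies → [ə].
/ɡ/ stays [ɡ].
Rule 1 applies to /i/ (between /ɡ/ and /n/: in an unstressed syllable) → [ə].
/n/ (between /i/ and /t/): rule 4 targets it, but not before a labial or velar stop → unchanged [n].
/t/ — between /n/ and /o/; rule 2 does not apply here → [t].
/o/ meets the environment for rule 1 (in an unstressed syllable) → [ə].

[nəbˈluppəɡəntə]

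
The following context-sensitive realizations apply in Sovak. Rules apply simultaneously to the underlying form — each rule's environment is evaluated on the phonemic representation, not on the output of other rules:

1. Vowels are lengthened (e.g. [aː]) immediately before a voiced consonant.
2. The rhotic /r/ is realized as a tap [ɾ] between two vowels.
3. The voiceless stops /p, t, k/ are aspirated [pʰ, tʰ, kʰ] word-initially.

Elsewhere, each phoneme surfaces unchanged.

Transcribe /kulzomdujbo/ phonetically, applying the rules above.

Rule 3 applies to /k/ (word-initial: word-initially) → [kʰ].
/u/ (between /k/ and /l/): before a voiced consonant, so rule 1 applies → [uː].
/o/ — between /z/ and /m/, before a voiced consonant — surfaces as [oː] (rule 1).
/u/ (between /d/ and /j/): before a voiced consonant, so rule 1 applies → [uː].
/o/ — word-final; rule 1 does not apply here → [o].

[kʰuːlzoːmduːjbo]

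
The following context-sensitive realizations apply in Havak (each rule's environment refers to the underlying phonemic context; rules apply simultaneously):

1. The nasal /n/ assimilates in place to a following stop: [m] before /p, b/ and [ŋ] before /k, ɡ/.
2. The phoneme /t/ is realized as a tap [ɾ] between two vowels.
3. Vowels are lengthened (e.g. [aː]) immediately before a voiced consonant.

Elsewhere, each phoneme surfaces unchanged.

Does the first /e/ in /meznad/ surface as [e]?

Rule 3 applies to /e/ (between /m/ and /z/: before a voiced consonant) → [eː].
The actual realization is [eː], not [e].

No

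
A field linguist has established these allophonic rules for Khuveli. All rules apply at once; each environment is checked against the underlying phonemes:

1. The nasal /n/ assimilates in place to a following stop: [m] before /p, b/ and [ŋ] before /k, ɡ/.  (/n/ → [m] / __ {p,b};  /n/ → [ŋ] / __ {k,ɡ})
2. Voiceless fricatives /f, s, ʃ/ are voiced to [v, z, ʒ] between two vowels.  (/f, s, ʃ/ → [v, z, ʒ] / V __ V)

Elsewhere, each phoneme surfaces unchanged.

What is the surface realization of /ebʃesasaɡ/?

[ebʃezazaɡ]

/e/ (word-initial): no rule targets it → [e].
/b/ — not in any rule's target class → [b].
/ʃ/ (between /b/ and /e/): rule 2 targets it, but not between two vowels → unchanged [ʃ].
/e/ (between /ʃ/ and /s/) is unaffected → [e].
/s/ — between /e/ and /a/, between two vowels — surfaces as [z] (rule 2).
/a/ stays [a].
/s/ meets the environment for rule 2 (between two vowels) → [z].
/a/ (between /s/ and /ɡ/): no rule targets it → [a].
/ɡ/ (word-final): no rule targets it → [ɡ].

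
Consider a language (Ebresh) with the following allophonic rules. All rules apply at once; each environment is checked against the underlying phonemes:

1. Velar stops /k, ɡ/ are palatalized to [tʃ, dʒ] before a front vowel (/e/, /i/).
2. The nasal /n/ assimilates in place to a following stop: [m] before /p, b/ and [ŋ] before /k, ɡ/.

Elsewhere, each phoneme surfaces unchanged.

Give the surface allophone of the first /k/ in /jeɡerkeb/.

/k/ — between /r/ and /e/, before a front vowel — surfaces as [tʃ] (rule 1).

[tʃ]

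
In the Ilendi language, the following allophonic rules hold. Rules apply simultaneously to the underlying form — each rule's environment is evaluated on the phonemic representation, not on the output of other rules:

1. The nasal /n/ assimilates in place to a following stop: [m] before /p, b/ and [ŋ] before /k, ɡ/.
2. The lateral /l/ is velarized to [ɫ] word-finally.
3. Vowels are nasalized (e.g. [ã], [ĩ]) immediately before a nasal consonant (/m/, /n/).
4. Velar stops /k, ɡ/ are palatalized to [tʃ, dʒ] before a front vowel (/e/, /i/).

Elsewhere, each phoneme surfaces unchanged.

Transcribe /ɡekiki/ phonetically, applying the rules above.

[dʒetʃitʃi]

/ɡ/ (word-initial): before a front vowel, so rule 4 applies → [dʒ].
/e/ (between /ɡ/ and /k/): rule 3 targets it, but not before a nasal consonant → unchanged [e].
/k/ (between /e/ and /i/) occurs before a front vowel → [tʃ] by rule 4.
/i/ (between /k/ and /k/): rule 3 targets it, but not before a nasal consonant → unchanged [i].
/k/ — between /i/ and /i/, before a front vowel — surfaces as [tʃ] (rule 4).
/i/ (word-final) fails the environment for rule 3, so it stays [i].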